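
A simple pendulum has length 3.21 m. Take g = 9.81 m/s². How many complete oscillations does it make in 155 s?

T = 2π√(L/g) = 2π√(3.21/9.81) = 3.594 s.
Number of complete oscillations = ⌊155/3.594⌋ = ⌊43.13⌋ = 43.

43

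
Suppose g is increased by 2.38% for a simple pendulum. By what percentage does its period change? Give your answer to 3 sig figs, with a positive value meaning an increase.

T ∝ 1/√g, so T'/T = 1/√(1.024) = 0.9883.
Percentage change in T = (0.9883 − 1) × 100% = -1.17%.

-1.17%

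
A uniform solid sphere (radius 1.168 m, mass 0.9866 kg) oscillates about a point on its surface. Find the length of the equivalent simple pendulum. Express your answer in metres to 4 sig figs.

The equivalent simple-pendulum length is L_eq = I/(md), where I is about the pivot and d = 1.1680 m.
I_cm = (2/5)mR² = 0.53838 kg·m², so I = I_cm + md² = 0.53838 + 1.3459 = 1.8843 kg·m².
L_eq = 1.8843/(0.9866 × 1.1680) = 1.635 m.

1.635 m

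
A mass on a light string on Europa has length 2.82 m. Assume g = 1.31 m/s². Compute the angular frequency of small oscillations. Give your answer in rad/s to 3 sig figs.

0.682 rad/s

ω = √(g/L) = √(1.31/2.82) = 0.682 rad/s.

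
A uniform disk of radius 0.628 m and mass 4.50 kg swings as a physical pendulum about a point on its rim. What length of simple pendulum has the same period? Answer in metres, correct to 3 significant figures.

0.942 m

The equivalent simple-pendulum length is L_eq = I/(md), where I is about the pivot and d = 0.6280 m.
I_cm = ½mR² = 0.8874 kg·m², so I = I_cm + md² = 0.8874 + 1.775 = 2.662 kg·m².
L_eq = 2.662/(4.50 × 0.6280) = 0.942 m.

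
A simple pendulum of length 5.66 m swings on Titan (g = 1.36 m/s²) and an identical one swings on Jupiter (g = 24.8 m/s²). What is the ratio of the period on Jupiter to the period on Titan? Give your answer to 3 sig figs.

0.234

T ∝ 1/√g, so T₂/T₁ = √(g₁/g₂) = √(1.36/24.8) = 0.234.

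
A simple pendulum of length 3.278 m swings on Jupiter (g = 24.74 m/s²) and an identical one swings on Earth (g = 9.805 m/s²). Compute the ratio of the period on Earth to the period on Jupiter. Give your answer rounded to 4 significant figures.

1.588

T ∝ 1/√g, so T₂/T₁ = √(g₁/g₂) = √(24.74/9.805) = 1.588.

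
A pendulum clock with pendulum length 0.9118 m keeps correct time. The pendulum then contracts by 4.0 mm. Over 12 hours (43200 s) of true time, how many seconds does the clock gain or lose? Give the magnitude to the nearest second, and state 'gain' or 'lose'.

gain 95 s

T ∝ √L, so T'/T = √(0.90780/0.9118) = 0.997804.
In 43200 s of true time the clock registers 43200/0.997804 = 43295.1 s, so it gains 95 s.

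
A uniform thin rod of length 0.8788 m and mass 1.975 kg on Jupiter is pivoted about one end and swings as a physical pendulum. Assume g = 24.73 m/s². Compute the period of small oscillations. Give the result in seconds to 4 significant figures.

For a physical pendulum T = 2π√(I/(mgd)), with d = 0.43940 m from pivot to centre of mass.
I_cm = mL²/12 = 1.975 × 0.8788²/12 = 0.12711 kg·m²; I = I_cm + md² = 0.12711 + 1.975 × 0.43940² = 0.50842 kg·m².
T = 2π√(0.50842/(1.975 × 24.73 × 0.43940)) = 0.9671 s.

0.9671 s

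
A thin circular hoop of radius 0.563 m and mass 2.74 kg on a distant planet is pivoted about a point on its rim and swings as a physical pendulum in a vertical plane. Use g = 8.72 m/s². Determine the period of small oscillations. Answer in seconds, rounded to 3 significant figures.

I_cm = mr² = 0.8685 kg·m². The pivot is at distance d = 0.563 m from the centre of mass.
By the parallel-axis theorem, I = I_cm + md² = 0.8685 + 0.8685 = 1.737 kg·m².
T = 2π√(I/(mgd)) = 2π√(1.737/(2.74 × 8.72 × 0.563)) = 2.26 s.

2.26 s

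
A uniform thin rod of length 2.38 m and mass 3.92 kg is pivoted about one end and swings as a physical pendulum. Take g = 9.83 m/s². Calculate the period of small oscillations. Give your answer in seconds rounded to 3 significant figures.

2.52 s

For a physical pendulum T = 2π√(I/(mgd)), with d = 1.190 m from pivot to centre of mass.
I_cm = mL²/12 = 3.92 × 2.38²/12 = 1.850 kg·m²; I = I_cm + md² = 1.850 + 3.92 × 1.190² = 7.401 kg·m².
T = 2π√(7.401/(3.92 × 9.83 × 1.190)) = 2.52 s.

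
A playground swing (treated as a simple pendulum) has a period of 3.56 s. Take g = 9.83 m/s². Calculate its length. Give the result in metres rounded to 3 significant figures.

From T = 2π√(L/g), L = gT²/(4π²) = 9.83 × 3.560²/(4π²) = 3.16 m.

3.16 m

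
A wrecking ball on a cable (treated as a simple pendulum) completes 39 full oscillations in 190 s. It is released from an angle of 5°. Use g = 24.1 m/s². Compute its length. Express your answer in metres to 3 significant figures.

T = 190/39 = 4.872 s.
From T = 2π√(L/g), L = gT²/(4π²) = 24.1 × 4.872²/(4π²) = 14.5 m.

14.5 m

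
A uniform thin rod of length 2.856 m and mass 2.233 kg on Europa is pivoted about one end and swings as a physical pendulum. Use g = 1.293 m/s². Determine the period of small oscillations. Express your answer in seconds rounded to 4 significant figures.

For a physical pendulum T = 2π√(I/(mgd)), with d = 1.4280 m from pivot to centre of mass.
I_cm = mL²/12 = 2.233 × 2.856²/12 = 1.5178 kg·m²; I = I_cm + md² = 1.5178 + 2.233 × 1.4280² = 6.0713 kg·m².
T = 2π√(6.0713/(2.233 × 1.293 × 1.4280)) = 7.625 s.

7.625 s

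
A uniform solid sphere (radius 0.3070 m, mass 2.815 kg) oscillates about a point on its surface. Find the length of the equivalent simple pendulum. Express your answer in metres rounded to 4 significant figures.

0.4298 m

The equivalent simple-pendulum length is L_eq = I/(md), where I is about the pivot and d = 0.30700 m.
I_cm = (2/5)mR² = 0.10612 kg·m², so I = I_cm + md² = 0.10612 + 0.26531 = 0.37144 kg·m².
L_eq = 0.37144/(2.815 × 0.30700) = 0.4298 m.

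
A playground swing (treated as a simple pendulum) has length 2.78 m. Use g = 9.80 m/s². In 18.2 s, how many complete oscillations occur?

5

T = 2π√(L/g) = 2π√(2.78/9.80) = 3.346 s.
Number of complete oscillations = ⌊18.2/3.346⌋ = ⌊5.439⌋ = 5.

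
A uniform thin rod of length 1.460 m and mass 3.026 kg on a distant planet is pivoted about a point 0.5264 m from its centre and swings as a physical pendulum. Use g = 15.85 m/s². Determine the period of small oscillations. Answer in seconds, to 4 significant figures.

For a physical pendulum T = 2π√(I/(mgd)), with d = 0.52640 m from pivot to centre of mass.
I_cm = mL²/12 = 3.026 × 1.460²/12 = 0.53752 kg·m²; I = I_cm + md² = 0.53752 + 3.026 × 0.52640² = 1.3760 kg·m².
T = 2π√(1.3760/(3.026 × 15.85 × 0.52640)) = 1.467 s.

1.467 s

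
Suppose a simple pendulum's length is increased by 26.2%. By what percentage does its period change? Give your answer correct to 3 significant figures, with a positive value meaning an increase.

12.3%

T ∝ √L, so T'/T = √(1.262) = 1.123.
Percentage change in T = (1.123 − 1) × 100% = 12.3%.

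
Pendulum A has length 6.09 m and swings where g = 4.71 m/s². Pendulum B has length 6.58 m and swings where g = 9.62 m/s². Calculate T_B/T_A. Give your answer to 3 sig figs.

T = 2π√(L/g), so T_B/T_A = √((L_B/g_B)/(L_A/g_A)) = √((6.58/9.62)/(6.09/4.71)) = 0.727.

0.727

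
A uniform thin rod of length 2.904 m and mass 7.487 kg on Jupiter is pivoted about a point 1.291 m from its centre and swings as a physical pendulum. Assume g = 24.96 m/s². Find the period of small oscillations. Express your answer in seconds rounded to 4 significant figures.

For a physical pendulum T = 2π√(I/(mgd)), with d = 1.2910 m from pivot to centre of mass.
I_cm = mL²/12 = 7.487 × 2.904²/12 = 5.2616 kg·m²; I = I_cm + md² = 5.2616 + 7.487 × 1.2910² = 17.740 kg·m².
T = 2π√(17.740/(7.487 × 24.96 × 1.2910)) = 1.704 s.

1.704 s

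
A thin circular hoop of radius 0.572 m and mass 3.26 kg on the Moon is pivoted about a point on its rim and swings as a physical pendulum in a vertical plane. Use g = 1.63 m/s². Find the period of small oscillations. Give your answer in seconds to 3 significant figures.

5.26 s

I_cm = mr² = 1.067 kg·m². The pivot is at distance d = 0.572 m from the centre of mass.
By the parallel-axis theorem, I = I_cm + md² = 1.067 + 1.067 = 2.133 kg·m².
T = 2π√(I/(mgd)) = 2π√(2.133/(3.26 × 1.63 × 0.572)) = 5.26 s.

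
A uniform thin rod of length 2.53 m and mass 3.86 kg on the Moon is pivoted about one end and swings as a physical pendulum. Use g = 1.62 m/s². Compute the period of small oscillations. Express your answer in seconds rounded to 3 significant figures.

6.41 s

For a physical pendulum T = 2π√(I/(mgd)), with d = 1.265 m from pivot to centre of mass.
I_cm = mL²/12 = 3.86 × 2.53²/12 = 2.059 kg·m²; I = I_cm + md² = 2.059 + 3.86 × 1.265² = 8.236 kg·m².
T = 2π√(8.236/(3.86 × 1.62 × 1.265)) = 6.41 s.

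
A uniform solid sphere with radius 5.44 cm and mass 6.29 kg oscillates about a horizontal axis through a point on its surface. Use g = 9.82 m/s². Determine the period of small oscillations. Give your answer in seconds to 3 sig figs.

0.553 s

I_cm = (2/5)mr² = 0.007446 kg·m². The pivot is at distance d = 0.0544 m from the centre of mass.
By the parallel-axis theorem, I = I_cm + md² = 0.007446 + 0.01861 = 0.02606 kg·m².
T = 2π√(I/(mgd)) = 2π√(0.02606/(6.29 × 9.82 × 0.0544)) = 0.553 s.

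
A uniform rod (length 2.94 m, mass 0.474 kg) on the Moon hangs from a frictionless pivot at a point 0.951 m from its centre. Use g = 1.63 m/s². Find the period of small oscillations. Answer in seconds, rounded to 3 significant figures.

6.43 s

For a physical pendulum T = 2π√(I/(mgd)), with d = 0.9510 m from pivot to centre of mass.
I_cm = mL²/12 = 0.474 × 2.94²/12 = 0.3414 kg·m²; I = I_cm + md² = 0.3414 + 0.474 × 0.9510² = 0.7701 kg·m².
T = 2π√(0.7701/(0.474 × 1.63 × 0.9510)) = 6.43 s.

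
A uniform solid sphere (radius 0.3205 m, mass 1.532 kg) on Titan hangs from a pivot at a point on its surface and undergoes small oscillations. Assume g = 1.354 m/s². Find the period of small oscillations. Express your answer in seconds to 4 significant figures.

I_cm = (2/5)mr² = 0.062947 kg·m². The pivot is at distance d = 0.3205 m from the centre of mass.
By the parallel-axis theorem, I = I_cm + md² = 0.062947 + 0.15737 = 0.22031 kg·m².
T = 2π√(I/(mgd)) = 2π√(0.22031/(1.532 × 1.354 × 0.3205)) = 3.617 s.

3.617 s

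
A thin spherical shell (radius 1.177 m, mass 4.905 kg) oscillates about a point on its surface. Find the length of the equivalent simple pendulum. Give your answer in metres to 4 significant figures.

1.962 m

The equivalent simple-pendulum length is L_eq = I/(md), where I is about the pivot and d = 1.1770 m.
I_cm = (2/3)mR² = 4.5300 kg·m², so I = I_cm + md² = 4.5300 + 6.7950 = 11.325 kg·m².
L_eq = 11.325/(4.905 × 1.1770) = 1.962 m.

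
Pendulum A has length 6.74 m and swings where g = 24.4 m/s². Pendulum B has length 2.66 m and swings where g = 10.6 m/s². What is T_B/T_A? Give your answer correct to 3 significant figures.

0.953

T = 2π√(L/g), so T_B/T_A = √((L_B/g_B)/(L_A/g_A)) = √((2.66/10.6)/(6.74/24.4)) = 0.953.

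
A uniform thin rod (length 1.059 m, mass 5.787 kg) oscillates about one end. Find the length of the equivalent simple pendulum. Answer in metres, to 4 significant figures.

The equivalent simple-pendulum length is L_eq = I/(md), where I is about the pivot and d = 0.52950 m.
I_cm = (1/12)mL² = 0.54083 kg·m², so I = I_cm + md² = 0.54083 + 1.6225 = 2.1633 kg·m².
L_eq = 2.1633/(5.787 × 0.52950) = 0.7060 m.

0.7060 m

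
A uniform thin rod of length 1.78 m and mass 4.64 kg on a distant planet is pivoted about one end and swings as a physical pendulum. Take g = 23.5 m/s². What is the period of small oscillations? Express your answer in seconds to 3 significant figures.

1.41 s

For a physical pendulum T = 2π√(I/(mgd)), with d = 0.8900 m from pivot to centre of mass.
I_cm = mL²/12 = 4.64 × 1.78²/12 = 1.225 kg·m²; I = I_cm + md² = 1.225 + 4.64 × 0.8900² = 4.900 kg·m².
T = 2π√(4.900/(4.64 × 23.5 × 0.8900)) = 1.41 s.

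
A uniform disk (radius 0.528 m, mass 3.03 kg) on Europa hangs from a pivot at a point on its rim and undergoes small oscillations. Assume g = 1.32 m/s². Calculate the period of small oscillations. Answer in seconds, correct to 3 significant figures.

4.87 s

I_cm = ½mr² = 0.4224 kg·m². The pivot is at distance d = 0.528 m from the centre of mass.
By the parallel-axis theorem, I = I_cm + md² = 0.4224 + 0.8447 = 1.267 kg·m².
T = 2π√(I/(mgd)) = 2π√(1.267/(3.03 × 1.32 × 0.528)) = 4.87 s.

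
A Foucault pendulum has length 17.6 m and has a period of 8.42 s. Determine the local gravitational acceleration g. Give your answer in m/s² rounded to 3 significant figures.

9.80 m/s²

From T = 2π√(L/g), g = 4π²L/T² = 4π² × 17.6/8.420² = 9.80 m/s².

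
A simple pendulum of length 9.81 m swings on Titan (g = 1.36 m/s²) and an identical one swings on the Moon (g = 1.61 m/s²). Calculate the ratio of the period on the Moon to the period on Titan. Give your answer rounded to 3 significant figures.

T ∝ 1/√g, so T₂/T₁ = √(g₁/g₂) = √(1.36/1.61) = 0.919.

0.919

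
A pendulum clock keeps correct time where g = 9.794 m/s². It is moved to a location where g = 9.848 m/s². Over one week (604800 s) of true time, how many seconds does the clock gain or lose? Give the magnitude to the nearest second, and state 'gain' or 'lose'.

The clock's period scales as T ∝ 1/√g, so T'/T = √(9.794/9.848) = 0.997255.
In 604800 s of true time the clock registers 604800/0.997255 = 606465.0 s, so it gains 1665 s.

gain 1665 s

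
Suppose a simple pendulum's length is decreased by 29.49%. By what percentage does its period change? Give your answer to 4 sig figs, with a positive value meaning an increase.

-16.03%

T ∝ √L, so T'/T = √(0.70510) = 0.83970.
Percentage change in T = (0.83970 − 1) × 100% = -16.03%.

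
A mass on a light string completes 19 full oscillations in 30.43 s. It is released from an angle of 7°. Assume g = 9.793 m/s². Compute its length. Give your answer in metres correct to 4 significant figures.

T = 30.43/19 = 1.6016 s.
From T = 2π√(L/g), L = gT²/(4π²) = 9.793 × 1.6016²/(4π²) = 0.6363 m.

0.6363 m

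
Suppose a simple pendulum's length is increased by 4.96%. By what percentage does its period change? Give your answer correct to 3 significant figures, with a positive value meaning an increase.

2.45%

T ∝ √L, so T'/T = √(1.050) = 1.024.
Percentage change in T = (1.024 − 1) × 100% = 2.45%.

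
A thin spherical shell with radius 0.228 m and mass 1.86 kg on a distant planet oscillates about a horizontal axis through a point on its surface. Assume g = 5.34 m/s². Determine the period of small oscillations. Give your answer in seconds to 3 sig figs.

I_cm = (2/3)mr² = 0.06446 kg·m². The pivot is at distance d = 0.228 m from the centre of mass.
By the parallel-axis theorem, I = I_cm + md² = 0.06446 + 0.09669 = 0.1612 kg·m².
T = 2π√(I/(mgd)) = 2π√(0.1612/(1.86 × 5.34 × 0.228)) = 1.68 s.

1.68 s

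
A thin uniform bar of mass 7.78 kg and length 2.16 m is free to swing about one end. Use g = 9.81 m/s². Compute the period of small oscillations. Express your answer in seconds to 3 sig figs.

For a physical pendulum T = 2π√(I/(mgd)), with d = 1.080 m from pivot to centre of mass.
I_cm = mL²/12 = 7.78 × 2.16²/12 = 3.025 kg·m²; I = I_cm + md² = 3.025 + 7.78 × 1.080² = 12.10 kg·m².
T = 2π√(12.10/(7.78 × 9.81 × 1.080)) = 2.41 s.

2.41 s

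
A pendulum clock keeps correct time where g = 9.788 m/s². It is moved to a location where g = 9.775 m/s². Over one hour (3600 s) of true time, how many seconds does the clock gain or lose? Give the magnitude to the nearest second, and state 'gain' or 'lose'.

The clock's period scales as T ∝ 1/√g, so T'/T = √(9.788/9.775) = 1.00066.
In 3600 s of true time the clock registers 3600/1.00066 = 3597.6 s, so it loses 2 s.

lose 2 s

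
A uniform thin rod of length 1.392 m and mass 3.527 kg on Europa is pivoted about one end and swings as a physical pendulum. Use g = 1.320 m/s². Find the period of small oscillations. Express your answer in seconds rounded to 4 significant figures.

5.268 s

For a physical pendulum T = 2π√(I/(mgd)), with d = 0.69600 m from pivot to centre of mass.
I_cm = mL²/12 = 3.527 × 1.392²/12 = 0.56951 kg·m²; I = I_cm + md² = 0.56951 + 3.527 × 0.69600² = 2.2780 kg·m².
T = 2π√(2.2780/(3.527 × 1.320 × 0.69600)) = 5.268 s.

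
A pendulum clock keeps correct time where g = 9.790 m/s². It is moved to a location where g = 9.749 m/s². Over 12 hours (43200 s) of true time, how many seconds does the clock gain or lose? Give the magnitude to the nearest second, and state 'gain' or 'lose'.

lose 91 s

The clock's period scales as T ∝ 1/√g, so T'/T = √(9.790/9.749) = 1.00210.
In 43200 s of true time the clock registers 43200/1.00210 = 43109.4 s, so it loses 91 s.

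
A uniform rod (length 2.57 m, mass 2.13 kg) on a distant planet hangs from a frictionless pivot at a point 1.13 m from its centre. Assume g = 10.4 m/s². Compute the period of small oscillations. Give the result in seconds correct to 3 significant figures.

For a physical pendulum T = 2π√(I/(mgd)), with d = 1.130 m from pivot to centre of mass.
I_cm = mL²/12 = 2.13 × 2.57²/12 = 1.172 kg·m²; I = I_cm + md² = 1.172 + 2.13 × 1.130² = 3.892 kg·m².
T = 2π√(3.892/(2.13 × 10.4 × 1.130)) = 2.48 s.

2.48 s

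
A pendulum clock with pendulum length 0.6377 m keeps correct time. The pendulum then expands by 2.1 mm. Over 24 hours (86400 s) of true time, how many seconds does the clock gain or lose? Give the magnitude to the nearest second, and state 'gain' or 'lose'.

T ∝ √L, so T'/T = √(0.63980/0.6377) = 1.00165.
In 86400 s of true time the clock registers 86400/1.00165 = 86258.1 s, so it loses 142 s.

lose 142 s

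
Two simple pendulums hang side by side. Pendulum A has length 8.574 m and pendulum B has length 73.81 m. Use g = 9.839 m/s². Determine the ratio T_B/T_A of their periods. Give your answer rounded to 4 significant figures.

2.934

T ∝ √L, so T_B/T_A = √(L_B/L_A) = √(73.81/8.574) = 2.934.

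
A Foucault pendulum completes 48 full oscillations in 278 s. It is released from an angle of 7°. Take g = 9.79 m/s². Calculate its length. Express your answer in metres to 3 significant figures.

8.32 m

T = 278/48 = 5.792 s.
From T = 2π√(L/g), L = gT²/(4π²) = 9.79 × 5.792²/(4π²) = 8.32 m.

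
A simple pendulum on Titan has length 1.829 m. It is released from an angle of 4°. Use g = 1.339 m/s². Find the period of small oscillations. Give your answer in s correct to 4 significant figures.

T = 2π√(L/g) = 2π√(1.829/1.339) = 2π × 1.1687 = 7.343 s.

7.343 s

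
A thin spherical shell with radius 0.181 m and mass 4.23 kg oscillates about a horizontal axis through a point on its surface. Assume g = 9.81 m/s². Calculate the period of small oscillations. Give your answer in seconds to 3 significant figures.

I_cm = (2/3)mr² = 0.09239 kg·m². The pivot is at distance d = 0.181 m from the centre of mass.
By the parallel-axis theorem, I = I_cm + md² = 0.09239 + 0.1386 = 0.2310 kg·m².
T = 2π√(I/(mgd)) = 2π√(0.2310/(4.23 × 9.81 × 0.181)) = 1.10 s.

1.10 s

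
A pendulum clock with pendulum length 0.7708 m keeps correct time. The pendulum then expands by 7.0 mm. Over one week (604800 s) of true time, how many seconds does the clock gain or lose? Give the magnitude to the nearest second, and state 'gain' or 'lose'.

lose 2728 s

T ∝ √L, so T'/T = √(0.77780/0.7708) = 1.00453.
In 604800 s of true time the clock registers 604800/1.00453 = 602072.3 s, so it loses 2728 s.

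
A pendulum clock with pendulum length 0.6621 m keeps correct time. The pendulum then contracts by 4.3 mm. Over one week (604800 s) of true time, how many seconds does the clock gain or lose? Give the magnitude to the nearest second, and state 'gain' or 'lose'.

T ∝ √L, so T'/T = √(0.65780/0.6621) = 0.996747.
In 604800 s of true time the clock registers 604800/0.996747 = 606773.6 s, so it gains 1974 s.

gain 1974 s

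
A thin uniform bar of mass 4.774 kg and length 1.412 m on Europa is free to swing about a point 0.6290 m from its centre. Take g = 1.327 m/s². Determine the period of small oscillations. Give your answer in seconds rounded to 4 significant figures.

5.155 s

For a physical pendulum T = 2π√(I/(mgd)), with d = 0.62900 m from pivot to centre of mass.
I_cm = mL²/12 = 4.774 × 1.412²/12 = 0.79318 kg·m²; I = I_cm + md² = 0.79318 + 4.774 × 0.62900² = 2.6820 kg·m².
T = 2π√(2.6820/(4.774 × 1.327 × 0.62900)) = 5.155 s.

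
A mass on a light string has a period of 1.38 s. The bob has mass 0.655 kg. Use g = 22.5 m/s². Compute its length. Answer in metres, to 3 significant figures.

1.09 m

From T = 2π√(L/g), L = gT²/(4π²) = 22.5 × 1.380²/(4π²) = 1.09 m.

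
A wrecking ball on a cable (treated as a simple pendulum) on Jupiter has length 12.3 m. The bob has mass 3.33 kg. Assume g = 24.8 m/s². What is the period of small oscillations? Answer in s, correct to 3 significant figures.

4.42 s

T = 2π√(L/g) = 2π√(12.3/24.8) = 2π × 0.7042 = 4.42 s.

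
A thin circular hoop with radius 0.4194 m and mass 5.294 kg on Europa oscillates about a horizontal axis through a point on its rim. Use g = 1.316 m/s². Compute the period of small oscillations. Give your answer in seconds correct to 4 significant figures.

5.016 s

I_cm = mr² = 0.93120 kg·m². The pivot is at distance d = 0.4194 m from the centre of mass.
By the parallel-axis theorem, I = I_cm + md² = 0.93120 + 0.93120 = 1.8624 kg·m².
T = 2π√(I/(mgd)) = 2π√(1.8624/(5.294 × 1.316 × 0.4194)) = 5.016 s.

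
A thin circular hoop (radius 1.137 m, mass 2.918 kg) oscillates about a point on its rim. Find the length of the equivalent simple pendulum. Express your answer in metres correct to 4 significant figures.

2.274 m

The equivalent simple-pendulum length is L_eq = I/(md), where I is about the pivot and d = 1.1370 m.
I_cm = mR² = 3.7723 kg·m², so I = I_cm + md² = 3.7723 + 3.7723 = 7.5446 kg·m².
L_eq = 7.5446/(2.918 × 1.1370) = 2.274 m.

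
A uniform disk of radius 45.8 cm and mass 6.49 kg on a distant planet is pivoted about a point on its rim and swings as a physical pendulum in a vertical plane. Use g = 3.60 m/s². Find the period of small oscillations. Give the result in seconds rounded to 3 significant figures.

I_cm = ½mr² = 0.6807 kg·m². The pivot is at distance d = 0.458 m from the centre of mass.
By the parallel-axis theorem, I = I_cm + md² = 0.6807 + 1.361 = 2.042 kg·m².
T = 2π√(I/(mgd)) = 2π√(2.042/(6.49 × 3.60 × 0.458)) = 2.74 s.

2.74 s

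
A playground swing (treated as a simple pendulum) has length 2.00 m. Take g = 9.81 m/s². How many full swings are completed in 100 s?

T = 2π√(L/g) = 2π√(2.00/9.81) = 2.837 s.
Number of complete oscillations = ⌊100/2.837⌋ = ⌊35.25⌋ = 35.

35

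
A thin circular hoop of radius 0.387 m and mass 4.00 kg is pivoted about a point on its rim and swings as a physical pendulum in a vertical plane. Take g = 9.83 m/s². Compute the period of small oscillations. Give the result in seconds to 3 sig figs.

1.76 s

I_cm = mr² = 0.5991 kg·m². The pivot is at distance d = 0.387 m from the centre of mass.
By the parallel-axis theorem, I = I_cm + md² = 0.5991 + 0.5991 = 1.198 kg·m².
T = 2π√(I/(mgd)) = 2π√(1.198/(4.00 × 9.83 × 0.387)) = 1.76 s.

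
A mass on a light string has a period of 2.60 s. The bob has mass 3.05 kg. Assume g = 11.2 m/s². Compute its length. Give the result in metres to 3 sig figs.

1.92 m

From T = 2π√(L/g), L = gT²/(4π²) = 11.2 × 2.600²/(4π²) = 1.92 m.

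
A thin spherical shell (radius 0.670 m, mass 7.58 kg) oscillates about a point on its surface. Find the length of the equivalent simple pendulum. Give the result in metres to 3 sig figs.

The equivalent simple-pendulum length is L_eq = I/(md), where I is about the pivot and d = 0.6700 m.
I_cm = (2/3)mR² = 2.268 kg·m², so I = I_cm + md² = 2.268 + 3.403 = 5.671 kg·m².
L_eq = 5.671/(7.58 × 0.6700) = 1.12 m.

1.12 m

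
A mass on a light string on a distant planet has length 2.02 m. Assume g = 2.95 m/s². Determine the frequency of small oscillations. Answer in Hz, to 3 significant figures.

0.192 Hz

T = 2π√(L/g) = 2π√(2.02/2.95) = 5.199 s, so f = 1/T = 0.192 Hz.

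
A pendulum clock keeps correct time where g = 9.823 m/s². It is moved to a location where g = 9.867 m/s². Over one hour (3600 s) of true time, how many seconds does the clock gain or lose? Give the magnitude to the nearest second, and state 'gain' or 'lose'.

gain 8 s

The clock's period scales as T ∝ 1/√g, so T'/T = √(9.823/9.867) = 0.997768.
In 3600 s of true time the clock registers 3600/0.997768 = 3608.1 s, so it gains 8 s.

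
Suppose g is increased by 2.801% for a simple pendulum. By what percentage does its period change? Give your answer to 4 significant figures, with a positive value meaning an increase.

T ∝ 1/√g, so T'/T = 1/√(1.0280) = 0.98628.
Percentage change in T = (0.98628 − 1) × 100% = -1.372%.

-1.372%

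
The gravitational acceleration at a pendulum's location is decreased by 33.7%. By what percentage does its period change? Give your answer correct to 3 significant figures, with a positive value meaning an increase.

T ∝ 1/√g, so T'/T = 1/√(0.6630) = 1.228.
Percentage change in T = (1.228 − 1) × 100% = 22.8%.

22.8%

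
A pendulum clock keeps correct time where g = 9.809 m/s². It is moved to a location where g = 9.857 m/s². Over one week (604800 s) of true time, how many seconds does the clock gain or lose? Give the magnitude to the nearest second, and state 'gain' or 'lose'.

gain 1478 s

The clock's period scales as T ∝ 1/√g, so T'/T = √(9.809/9.857) = 0.997562.
In 604800 s of true time the clock registers 604800/0.997562 = 606278.0 s, so it gains 1478 s.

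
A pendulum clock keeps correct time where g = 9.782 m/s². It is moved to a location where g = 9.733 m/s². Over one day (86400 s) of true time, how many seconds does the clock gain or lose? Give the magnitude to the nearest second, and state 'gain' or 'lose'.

The clock's period scales as T ∝ 1/√g, so T'/T = √(9.782/9.733) = 1.00251.
In 86400 s of true time the clock registers 86400/1.00251 = 86183.3 s, so it loses 217 s.

lose 217 s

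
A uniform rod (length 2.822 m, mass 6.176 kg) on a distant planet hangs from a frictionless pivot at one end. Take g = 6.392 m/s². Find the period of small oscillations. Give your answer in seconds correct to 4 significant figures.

3.409 s

For a physical pendulum T = 2π√(I/(mgd)), with d = 1.4110 m from pivot to centre of mass.
I_cm = mL²/12 = 6.176 × 2.822²/12 = 4.0986 kg·m²; I = I_cm + md² = 4.0986 + 6.176 × 1.4110² = 16.395 kg·m².
T = 2π√(16.395/(6.176 × 6.392 × 1.4110)) = 3.409 s.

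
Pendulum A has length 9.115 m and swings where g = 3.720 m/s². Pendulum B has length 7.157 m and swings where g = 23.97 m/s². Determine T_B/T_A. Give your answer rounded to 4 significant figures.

T = 2π√(L/g), so T_B/T_A = √((L_B/g_B)/(L_A/g_A)) = √((7.157/23.97)/(9.115/3.720)) = 0.3491.

0.3491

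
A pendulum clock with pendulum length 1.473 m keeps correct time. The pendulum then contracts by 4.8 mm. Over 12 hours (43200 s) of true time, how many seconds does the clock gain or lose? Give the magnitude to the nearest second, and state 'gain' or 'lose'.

T ∝ √L, so T'/T = √(1.46820/1.473) = 0.998369.
In 43200 s of true time the clock registers 43200/0.998369 = 43270.6 s, so it gains 71 s.

gain 71 s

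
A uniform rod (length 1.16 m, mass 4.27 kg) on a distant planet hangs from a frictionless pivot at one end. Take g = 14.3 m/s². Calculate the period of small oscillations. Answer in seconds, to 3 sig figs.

1.46 s

For a physical pendulum T = 2π√(I/(mgd)), with d = 0.5800 m from pivot to centre of mass.
I_cm = mL²/12 = 4.27 × 1.16²/12 = 0.4788 kg·m²; I = I_cm + md² = 0.4788 + 4.27 × 0.5800² = 1.915 kg·m².
T = 2π√(1.915/(4.27 × 14.3 × 0.5800)) = 1.46 s.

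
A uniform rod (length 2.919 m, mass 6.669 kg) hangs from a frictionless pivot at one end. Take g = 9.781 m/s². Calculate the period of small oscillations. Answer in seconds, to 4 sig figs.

For a physical pendulum T = 2π√(I/(mgd)), with d = 1.4595 m from pivot to centre of mass.
I_cm = mL²/12 = 6.669 × 2.919²/12 = 4.7353 kg·m²; I = I_cm + md² = 4.7353 + 6.669 × 1.4595² = 18.941 kg·m².
T = 2π√(18.941/(6.669 × 9.781 × 1.4595)) = 2.803 s.

2.803 s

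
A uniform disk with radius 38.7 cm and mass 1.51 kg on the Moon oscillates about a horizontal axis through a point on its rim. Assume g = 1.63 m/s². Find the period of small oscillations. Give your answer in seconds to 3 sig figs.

3.75 s

I_cm = ½mr² = 0.1131 kg·m². The pivot is at distance d = 0.387 m from the centre of mass.
By the parallel-axis theorem, I = I_cm + md² = 0.1131 + 0.2262 = 0.3392 kg·m².
T = 2π√(I/(mgd)) = 2π√(0.3392/(1.51 × 1.63 × 0.387)) = 3.75 s.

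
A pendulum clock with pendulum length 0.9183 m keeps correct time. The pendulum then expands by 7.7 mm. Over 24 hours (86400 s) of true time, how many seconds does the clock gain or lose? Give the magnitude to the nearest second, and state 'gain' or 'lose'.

lose 360 s

T ∝ √L, so T'/T = √(0.92600/0.9183) = 1.00418.
In 86400 s of true time the clock registers 86400/1.00418 = 86040.0 s, so it loses 360 s.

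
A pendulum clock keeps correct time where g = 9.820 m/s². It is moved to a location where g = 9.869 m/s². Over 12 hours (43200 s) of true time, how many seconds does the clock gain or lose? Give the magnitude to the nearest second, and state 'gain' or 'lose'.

gain 108 s

The clock's period scales as T ∝ 1/√g, so T'/T = √(9.820/9.869) = 0.997514.
In 43200 s of true time the clock registers 43200/0.997514 = 43307.6 s, so it gains 108 s.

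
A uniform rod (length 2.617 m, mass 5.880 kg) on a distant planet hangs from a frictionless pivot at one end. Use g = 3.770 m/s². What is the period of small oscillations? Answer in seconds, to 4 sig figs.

For a physical pendulum T = 2π√(I/(mgd)), with d = 1.3085 m from pivot to centre of mass.
I_cm = mL²/12 = 5.880 × 2.617²/12 = 3.3559 kg·m²; I = I_cm + md² = 3.3559 + 5.880 × 1.3085² = 13.423 kg·m².
T = 2π√(13.423/(5.880 × 3.770 × 1.3085)) = 4.274 s.

4.274 s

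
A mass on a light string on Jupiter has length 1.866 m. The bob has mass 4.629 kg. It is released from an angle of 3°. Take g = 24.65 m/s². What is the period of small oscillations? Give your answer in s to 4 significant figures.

T = 2π√(L/g) = 2π√(1.866/24.65) = 2π × 0.27514 = 1.729 s.

1.729 s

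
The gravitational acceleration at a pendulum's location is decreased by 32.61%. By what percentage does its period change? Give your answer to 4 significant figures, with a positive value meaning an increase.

21.82%

T ∝ 1/√g, so T'/T = 1/√(0.67390) = 1.2182.
Percentage change in T = (1.2182 − 1) × 100% = 21.82%.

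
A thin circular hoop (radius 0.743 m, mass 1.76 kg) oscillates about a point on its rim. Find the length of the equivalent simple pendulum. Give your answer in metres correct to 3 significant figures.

The equivalent simple-pendulum length is L_eq = I/(md), where I is about the pivot and d = 0.7430 m.
I_cm = mR² = 0.9716 kg·m², so I = I_cm + md² = 0.9716 + 0.9716 = 1.943 kg·m².
L_eq = 1.943/(1.76 × 0.7430) = 1.49 m.

1.49 m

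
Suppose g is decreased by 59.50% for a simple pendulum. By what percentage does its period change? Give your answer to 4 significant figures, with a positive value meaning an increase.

57.13%

T ∝ 1/√g, so T'/T = 1/√(0.40500) = 1.5713.
Percentage change in T = (1.5713 − 1) × 100% = 57.13%.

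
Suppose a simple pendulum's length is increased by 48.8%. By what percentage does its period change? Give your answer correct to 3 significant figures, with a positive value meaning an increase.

22.0%

T ∝ √L, so T'/T = √(1.488) = 1.220.
Percentage change in T = (1.220 − 1) × 100% = 22.0%.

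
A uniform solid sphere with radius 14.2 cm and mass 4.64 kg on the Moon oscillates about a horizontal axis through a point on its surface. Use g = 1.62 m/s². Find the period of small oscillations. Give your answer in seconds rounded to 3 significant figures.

2.20 s

I_cm = (2/5)mr² = 0.03742 kg·m². The pivot is at distance d = 0.142 m from the centre of mass.
By the parallel-axis theorem, I = I_cm + md² = 0.03742 + 0.09356 = 0.1310 kg·m².
T = 2π√(I/(mgd)) = 2π√(0.1310/(4.64 × 1.62 × 0.142)) = 2.20 s.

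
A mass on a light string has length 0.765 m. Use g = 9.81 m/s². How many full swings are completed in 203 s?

115

T = 2π√(L/g) = 2π√(0.765/9.81) = 1.755 s.
Number of complete oscillations = ⌊203/1.755⌋ = ⌊115.7⌋ = 115.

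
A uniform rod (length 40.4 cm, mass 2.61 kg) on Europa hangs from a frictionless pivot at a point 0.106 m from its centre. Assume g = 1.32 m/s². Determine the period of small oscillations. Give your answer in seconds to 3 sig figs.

2.65 s

For a physical pendulum T = 2π√(I/(mgd)), with d = 0.1060 m from pivot to centre of mass.
I_cm = mL²/12 = 2.61 × 0.404²/12 = 0.03550 kg·m²; I = I_cm + md² = 0.03550 + 2.61 × 0.1060² = 0.06483 kg·m².
T = 2π√(0.06483/(2.61 × 1.32 × 0.1060)) = 2.65 s.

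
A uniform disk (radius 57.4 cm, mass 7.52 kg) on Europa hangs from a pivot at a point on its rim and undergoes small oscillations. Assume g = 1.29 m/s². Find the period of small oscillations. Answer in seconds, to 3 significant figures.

I_cm = ½mr² = 1.239 kg·m². The pivot is at distance d = 0.574 m from the centre of mass.
By the parallel-axis theorem, I = I_cm + md² = 1.239 + 2.478 = 3.716 kg·m².
T = 2π√(I/(mgd)) = 2π√(3.716/(7.52 × 1.29 × 0.574)) = 5.13 s.

5.13 s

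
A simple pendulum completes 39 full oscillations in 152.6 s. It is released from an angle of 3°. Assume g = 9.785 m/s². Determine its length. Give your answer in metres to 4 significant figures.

3.795 m

T = 152.6/39 = 3.9128 s.
From T = 2π√(L/g), L = gT²/(4π²) = 9.785 × 3.9128²/(4π²) = 3.795 m.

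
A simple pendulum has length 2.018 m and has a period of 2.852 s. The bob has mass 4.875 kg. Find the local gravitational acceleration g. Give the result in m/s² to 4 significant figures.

9.794 m/s²

From T = 2π√(L/g), g = 4π²L/T² = 4π² × 2.018/2.8520² = 9.794 m/s².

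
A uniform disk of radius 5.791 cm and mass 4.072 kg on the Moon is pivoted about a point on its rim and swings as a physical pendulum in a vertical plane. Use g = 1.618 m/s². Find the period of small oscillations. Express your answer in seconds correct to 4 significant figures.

1.456 s

I_cm = ½mr² = 0.0068279 kg·m². The pivot is at distance d = 0.05791 m from the centre of mass.
By the parallel-axis theorem, I = I_cm + md² = 0.0068279 + 0.013656 = 0.020484 kg·m².
T = 2π√(I/(mgd)) = 2π√(0.020484/(4.072 × 1.618 × 0.05791)) = 1.456 s.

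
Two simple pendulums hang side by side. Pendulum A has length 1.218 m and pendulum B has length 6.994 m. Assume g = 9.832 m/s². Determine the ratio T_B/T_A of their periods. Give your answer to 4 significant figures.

T ∝ √L, so T_B/T_A = √(L_B/L_A) = √(6.994/1.218) = 2.396.

2.396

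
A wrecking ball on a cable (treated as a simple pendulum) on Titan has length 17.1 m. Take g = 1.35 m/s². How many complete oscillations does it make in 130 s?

T = 2π√(L/g) = 2π√(17.1/1.35) = 22.36 s.
Number of complete oscillations = ⌊130/22.36⌋ = ⌊5.813⌋ = 5.

5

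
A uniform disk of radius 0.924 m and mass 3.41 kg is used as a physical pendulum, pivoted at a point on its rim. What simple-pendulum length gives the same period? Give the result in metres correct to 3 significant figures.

The equivalent simple-pendulum length is L_eq = I/(md), where I is about the pivot and d = 0.9240 m.
I_cm = ½mR² = 1.456 kg·m², so I = I_cm + md² = 1.456 + 2.911 = 4.367 kg·m².
L_eq = 4.367/(3.41 × 0.9240) = 1.39 m.

1.39 m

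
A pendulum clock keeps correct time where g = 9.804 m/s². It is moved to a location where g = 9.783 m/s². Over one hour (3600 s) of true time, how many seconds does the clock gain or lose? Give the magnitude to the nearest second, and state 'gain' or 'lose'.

lose 4 s

The clock's period scales as T ∝ 1/√g, so T'/T = √(9.804/9.783) = 1.00107.
In 3600 s of true time the clock registers 3600/1.00107 = 3596.1 s, so it loses 4 s.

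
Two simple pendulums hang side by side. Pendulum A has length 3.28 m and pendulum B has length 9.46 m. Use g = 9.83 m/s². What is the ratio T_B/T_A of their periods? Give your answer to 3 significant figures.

1.70

T ∝ √L, so T_B/T_A = √(L_B/L_A) = √(9.46/3.28) = 1.70.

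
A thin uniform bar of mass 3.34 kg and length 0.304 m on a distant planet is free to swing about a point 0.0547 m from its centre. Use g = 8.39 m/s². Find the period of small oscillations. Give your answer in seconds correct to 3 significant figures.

0.959 s

For a physical pendulum T = 2π√(I/(mgd)), with d = 0.05470 m from pivot to centre of mass.
I_cm = mL²/12 = 3.34 × 0.304²/12 = 0.02572 kg·m²; I = I_cm + md² = 0.02572 + 3.34 × 0.05470² = 0.03572 kg·m².
T = 2π√(0.03572/(3.34 × 8.39 × 0.05470)) = 0.959 s.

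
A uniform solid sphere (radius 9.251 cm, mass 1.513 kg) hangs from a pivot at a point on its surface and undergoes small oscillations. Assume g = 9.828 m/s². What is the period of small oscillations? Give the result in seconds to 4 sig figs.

I_cm = (2/5)mr² = 0.0051794 kg·m². The pivot is at distance d = 0.09251 m from the centre of mass.
By the parallel-axis theorem, I = I_cm + md² = 0.0051794 + 0.012948 = 0.018128 kg·m².
T = 2π√(I/(mgd)) = 2π√(0.018128/(1.513 × 9.828 × 0.09251)) = 0.7213 s.

0.7213 s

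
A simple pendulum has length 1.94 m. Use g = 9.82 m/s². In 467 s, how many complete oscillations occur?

T = 2π√(L/g) = 2π√(1.94/9.82) = 2.793 s.
Number of complete oscillations = ⌊467/2.793⌋ = ⌊167.2⌋ = 167.

167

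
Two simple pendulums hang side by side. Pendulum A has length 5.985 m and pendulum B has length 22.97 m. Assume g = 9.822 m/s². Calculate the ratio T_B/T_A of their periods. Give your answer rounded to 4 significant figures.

T ∝ √L, so T_B/T_A = √(L_B/L_A) = √(22.97/5.985) = 1.959.

1.959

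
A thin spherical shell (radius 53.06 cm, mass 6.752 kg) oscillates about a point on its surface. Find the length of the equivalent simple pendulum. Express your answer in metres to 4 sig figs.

The equivalent simple-pendulum length is L_eq = I/(md), where I is about the pivot and d = 0.53060 m.
I_cm = (2/3)mR² = 1.2673 kg·m², so I = I_cm + md² = 1.2673 + 1.9009 = 3.1682 kg·m².
L_eq = 3.1682/(6.752 × 0.53060) = 0.8843 m.

0.8843 m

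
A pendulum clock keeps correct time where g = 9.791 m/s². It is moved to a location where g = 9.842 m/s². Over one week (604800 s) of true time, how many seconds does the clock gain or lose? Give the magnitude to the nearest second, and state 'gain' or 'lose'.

The clock's period scales as T ∝ 1/√g, so T'/T = √(9.791/9.842) = 0.997406.
In 604800 s of true time the clock registers 604800/0.997406 = 606373.1 s, so it gains 1573 s.

gain 1573 s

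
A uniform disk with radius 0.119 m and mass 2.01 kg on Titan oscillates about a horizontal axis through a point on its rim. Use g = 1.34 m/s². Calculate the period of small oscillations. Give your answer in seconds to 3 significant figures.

I_cm = ½mr² = 0.01423 kg·m². The pivot is at distance d = 0.119 m from the centre of mass.
By the parallel-axis theorem, I = I_cm + md² = 0.01423 + 0.02846 = 0.04270 kg·m².
T = 2π√(I/(mgd)) = 2π√(0.04270/(2.01 × 1.34 × 0.119)) = 2.29 s.

2.29 s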